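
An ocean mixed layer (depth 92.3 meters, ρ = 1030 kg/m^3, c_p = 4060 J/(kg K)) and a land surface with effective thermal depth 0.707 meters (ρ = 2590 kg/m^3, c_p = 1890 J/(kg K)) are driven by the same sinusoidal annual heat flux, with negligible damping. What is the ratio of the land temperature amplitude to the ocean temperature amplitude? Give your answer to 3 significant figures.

112

C_ocean = 1030 × 4060 × 92.3 = 3.86×10^8 J/(m²·K).
C_land = 2590 × 1890 × 0.707 = 3.46×10^6 J/(m²·K).
Undamped amplitude ∝ 1/C, so A_land/A_ocean = C_ocean/C_land = 112.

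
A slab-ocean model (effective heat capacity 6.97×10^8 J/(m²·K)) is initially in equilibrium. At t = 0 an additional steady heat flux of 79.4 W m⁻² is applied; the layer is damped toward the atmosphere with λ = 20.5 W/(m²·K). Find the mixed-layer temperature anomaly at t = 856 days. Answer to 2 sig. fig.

3.4 K

Areal heat capacity C = 6.97×10^8 J/(m²·K) (given).
τ = C / λ = 6.97×10^8 / 20.5 = 3.40×10^7 s.
Equilibrium anomaly ΔT_eq = F / λ = 79.4 / 20.5 = 3.87 K.
t = 856 days = 7.40×10^7 s, so t/τ = 2.18.
ΔT(t) = ΔT_eq (1 − e^(−t/τ)) = 3.87 × (1 − e^−2.18) = 3.43 K.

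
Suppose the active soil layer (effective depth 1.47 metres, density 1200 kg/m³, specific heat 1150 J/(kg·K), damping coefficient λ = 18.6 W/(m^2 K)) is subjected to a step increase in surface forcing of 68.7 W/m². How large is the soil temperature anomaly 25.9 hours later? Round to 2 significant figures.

Areal heat capacity C = ρ c_p D = 1200 × 1150 × 1.47 = 2.03×10^6 J m⁻² K⁻¹.
τ = C / λ = 2.03×10^6 / 18.6 = 1.09×10^5 s.
Equilibrium anomaly ΔT_eq = F / λ = 68.7 / 18.6 = 3.69 K.
t = 25.9 hours = 93200 s, so t/τ = 0.855.
ΔT(t) = ΔT_eq (1 − e^(−t/τ)) = 3.69 × (1 − e^−0.855) = 2.12 K.

2.1 K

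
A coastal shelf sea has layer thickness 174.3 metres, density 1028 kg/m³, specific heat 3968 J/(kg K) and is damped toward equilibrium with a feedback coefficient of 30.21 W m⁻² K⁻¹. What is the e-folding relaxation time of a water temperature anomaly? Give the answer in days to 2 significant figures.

270 days

Areal heat capacity C = ρ c_p D = 1028 × 3968 × 174.3 = 7.11×10^8 J m⁻² K⁻¹.
Relaxation time τ = C / λ = 7.11×10^8 / 30.21 = 2.35×10^7 s.
In days: 2.35×10^7 s / (86400 s/day) = 272 days.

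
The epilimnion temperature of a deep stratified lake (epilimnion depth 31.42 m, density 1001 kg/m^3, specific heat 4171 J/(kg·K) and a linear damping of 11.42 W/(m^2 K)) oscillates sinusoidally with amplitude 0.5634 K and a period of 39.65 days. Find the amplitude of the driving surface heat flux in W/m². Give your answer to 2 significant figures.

Areal heat capacity C = ρ c_p D = 1001 × 4171 × 31.42 = 1.31×10^8 J/(m²·K).
ω = 2π / 3.43×10^6 s = 1.83×10^-6 s⁻¹.
√((Cω)² + λ²) = √((241)² + 11.42²) = 241 W/(m²·K).
F₀ = A × √((Cω)²+λ²) = 0.5634 × 241 = 136 W/m².

140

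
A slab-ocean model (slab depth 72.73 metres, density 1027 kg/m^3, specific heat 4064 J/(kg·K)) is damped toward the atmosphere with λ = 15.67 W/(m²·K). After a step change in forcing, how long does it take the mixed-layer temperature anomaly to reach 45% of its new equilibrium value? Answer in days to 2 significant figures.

130 days

Areal heat capacity C = ρ c_p D = 1027 × 4064 × 72.73 = 3.04×10^8 J/(m²·K).
τ = C / λ = 3.04×10^8 / 15.67 = 1.94×10^7 s.
Fraction reached: 1 − e^(−t/τ) = 0.45 ⇒ t = −τ ln(1 − 0.45) = τ × 0.598.
t = 1.16×10^7 s = 134 days.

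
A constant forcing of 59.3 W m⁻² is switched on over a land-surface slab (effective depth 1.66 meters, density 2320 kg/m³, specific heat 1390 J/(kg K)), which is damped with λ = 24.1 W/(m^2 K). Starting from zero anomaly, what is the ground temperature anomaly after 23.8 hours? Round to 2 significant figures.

0.79 K

Areal heat capacity C = ρ c_p D = 2320 × 1390 × 1.66 = 5.35×10^6 J m⁻² K⁻¹.
τ = C / λ = 5.35×10^6 / 24.1 = 2.22×10^5 s.
Equilibrium anomaly ΔT_eq = F / λ = 59.3 / 24.1 = 2.46 K.
t = 23.8 hours = 85700 s, so t/τ = 0.386.
ΔT(t) = ΔT_eq (1 − e^(−t/τ)) = 2.46 × (1 − e^−0.386) = 0.788 K.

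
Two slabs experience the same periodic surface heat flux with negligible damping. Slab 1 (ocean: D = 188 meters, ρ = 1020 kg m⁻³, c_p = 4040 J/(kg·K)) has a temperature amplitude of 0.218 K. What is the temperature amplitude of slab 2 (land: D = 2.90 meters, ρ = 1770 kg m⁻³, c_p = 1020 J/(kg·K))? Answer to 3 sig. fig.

32.3 K

C_ocean = 7.75×10^8 J/(m²·K); C_land = 5.24×10^6 J/(m²·K).
A ∝ 1/C ⇒ A_land = A_ocean × C_ocean/C_land = 0.218 × 148 = 32.3 K.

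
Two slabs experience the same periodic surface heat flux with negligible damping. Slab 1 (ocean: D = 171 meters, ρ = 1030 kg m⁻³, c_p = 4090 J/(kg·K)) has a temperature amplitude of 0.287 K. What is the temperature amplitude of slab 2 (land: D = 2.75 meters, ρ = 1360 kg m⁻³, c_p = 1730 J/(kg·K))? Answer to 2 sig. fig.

C_ocean = 7.20×10^8 J/(m²·K); C_land = 6.47×10^6 J/(m²·K).
A ∝ 1/C ⇒ A_land = A_ocean × C_ocean/C_land = 0.287 × 111 = 32.0 K.

32 K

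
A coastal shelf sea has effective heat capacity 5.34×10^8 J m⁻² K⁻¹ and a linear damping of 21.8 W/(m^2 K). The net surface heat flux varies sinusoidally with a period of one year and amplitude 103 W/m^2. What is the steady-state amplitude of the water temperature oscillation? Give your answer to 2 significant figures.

Areal heat capacity C = 5.34×10^8 J m⁻² K⁻¹ (given).
Angular frequency ω = 2π / T = 2π / 3.15×10^7 s = 1.99×10^-7 s⁻¹.
√((Cω)² + λ²) = √((106)² + 21.8²) = 109 W/(m²·K).
Amplitude A = F₀ / √((Cω)²+λ²) = 103 / 109 = 0.948 K.

0.95 K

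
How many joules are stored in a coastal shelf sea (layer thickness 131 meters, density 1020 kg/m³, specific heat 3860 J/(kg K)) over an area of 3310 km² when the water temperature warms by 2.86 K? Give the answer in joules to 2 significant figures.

4.9×10^18 J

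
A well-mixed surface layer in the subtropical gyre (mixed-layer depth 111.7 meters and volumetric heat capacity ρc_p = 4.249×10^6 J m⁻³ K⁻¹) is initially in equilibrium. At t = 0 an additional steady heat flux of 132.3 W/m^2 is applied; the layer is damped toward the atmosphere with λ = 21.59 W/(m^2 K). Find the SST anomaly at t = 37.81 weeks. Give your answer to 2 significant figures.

4.0 K

Areal heat capacity C = ρc_p × D = 4.249×10^6 × 111.7 = 4.75×10^8 J m⁻² K⁻¹.
τ = C / λ = 4.75×10^8 / 21.59 = 2.20×10^7 s.
Equilibrium anomaly ΔT_eq = F / λ = 132.3 / 21.59 = 6.13 K.
t = 37.81 weeks = 2.29×10^7 s, so t/τ = 1.04.
ΔT(t) = ΔT_eq (1 − e^(−t/τ)) = 6.13 × (1 − e^−1.04) = 3.96 K.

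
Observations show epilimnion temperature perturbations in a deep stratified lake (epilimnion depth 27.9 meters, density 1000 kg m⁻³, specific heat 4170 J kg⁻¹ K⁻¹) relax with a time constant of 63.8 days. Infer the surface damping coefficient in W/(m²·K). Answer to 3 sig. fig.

21.1

Areal heat capacity C = ρ c_p D = 1000 × 4170 × 27.9 = 1.16×10^8 J/(m²·K).
τ = 63.8 days = 5.51×10^6 s.
λ = C / τ = 1.16×10^8 / 5.51×10^6 = 21.1 W/(m²·K).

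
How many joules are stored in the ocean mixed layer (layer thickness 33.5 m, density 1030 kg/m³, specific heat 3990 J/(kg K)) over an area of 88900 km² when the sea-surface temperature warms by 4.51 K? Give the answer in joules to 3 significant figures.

5.52×10^19 J

Areal heat capacity C = ρ c_p D = 1030 × 3990 × 33.5 = 1.38×10^8 J/(m²·K).
Heat per unit area: q = C ΔT = 1.38×10^8 × 4.51 = 6.21×10^8 J/m².
Total heat: Q = q × A = 6.21×10^8 × (88900 × 10⁶ m²) = 5.52×10^19 J.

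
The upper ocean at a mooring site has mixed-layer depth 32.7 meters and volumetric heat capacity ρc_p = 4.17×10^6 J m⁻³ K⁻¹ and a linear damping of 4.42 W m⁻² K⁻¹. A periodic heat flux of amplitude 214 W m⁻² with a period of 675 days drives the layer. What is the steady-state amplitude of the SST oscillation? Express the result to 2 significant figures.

14 K

Areal heat capacity C = ρc_p × D = 4.17×10^6 × 32.7 = 1.36×10^8 J/(m²·K).
Angular frequency ω = 2π / T = 2π / 5.83×10^7 s = 1.08×10^-7 s⁻¹.
√((Cω)² + λ²) = √((14.7)² + 4.42²) = 15.3 W/(m²·K).
Amplitude A = F₀ / √((Cω)²+λ²) = 214 / 15.3 = 13.9 K.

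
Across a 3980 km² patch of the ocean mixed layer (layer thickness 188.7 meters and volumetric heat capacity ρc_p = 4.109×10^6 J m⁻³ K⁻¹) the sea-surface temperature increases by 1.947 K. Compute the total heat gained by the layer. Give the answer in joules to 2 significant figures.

Areal heat capacity C = ρc_p × D = 4.109×10^6 × 188.7 = 7.75×10^8 J/(m^2 K).
Heat per unit area: q = C ΔT = 7.75×10^8 × 1.947 = 1.51×10^9 J/m².
Total heat: Q = q × A = 1.51×10^9 × (3980 × 10⁶ m²) = 6.01×10^18 J.

6.0×10^18 J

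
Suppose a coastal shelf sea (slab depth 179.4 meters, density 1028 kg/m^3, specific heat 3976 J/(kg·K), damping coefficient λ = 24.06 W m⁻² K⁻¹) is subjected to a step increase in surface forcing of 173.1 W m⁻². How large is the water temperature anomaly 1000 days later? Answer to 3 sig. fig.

6.77 K

Areal heat capacity C = ρ c_p D = 1028 × 3976 × 179.4 = 7.33×10^8 J/(m²·K).
τ = C / λ = 7.33×10^8 / 24.06 = 3.05×10^7 s.
Equilibrium anomaly ΔT_eq = F / λ = 173.1 / 24.06 = 7.19 K.
t = 1000 days = 8.64×10^7 s, so t/τ = 2.83.
ΔT(t) = ΔT_eq (1 − e^(−t/τ)) = 7.19 × (1 − e^−2.83) = 6.77 K.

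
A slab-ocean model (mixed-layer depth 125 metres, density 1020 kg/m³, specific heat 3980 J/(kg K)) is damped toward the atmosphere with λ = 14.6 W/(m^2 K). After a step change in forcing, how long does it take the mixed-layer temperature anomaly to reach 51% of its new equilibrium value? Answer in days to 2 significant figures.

Areal heat capacity C = ρ c_p D = 1020 × 3980 × 125 = 5.07×10^8 J/(m^2 K).
τ = C / λ = 5.07×10^8 / 14.6 = 3.48×10^7 s.
Fraction reached: 1 − e^(−t/τ) = 0.51 ⇒ t = −τ ln(1 − 0.51) = τ × 0.713.
t = 2.48×10^7 s = 287 days.

290 days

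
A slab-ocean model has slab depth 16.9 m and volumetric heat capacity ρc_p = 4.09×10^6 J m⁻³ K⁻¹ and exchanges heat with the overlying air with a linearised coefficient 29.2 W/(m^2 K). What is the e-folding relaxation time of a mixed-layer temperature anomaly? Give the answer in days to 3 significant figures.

27.4 days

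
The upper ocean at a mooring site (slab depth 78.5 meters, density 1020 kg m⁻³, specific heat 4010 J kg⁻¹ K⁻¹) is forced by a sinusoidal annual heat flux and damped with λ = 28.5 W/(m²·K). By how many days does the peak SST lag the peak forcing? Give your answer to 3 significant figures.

Areal heat capacity C = ρ c_p D = 1020 × 4010 × 78.5 = 3.21×10^8 J/(m^2 K).
ω = 2π / 3.15×10^7 s = 1.99×10^-7 s⁻¹.
Phase lag φ = arctan(Cω/λ) = arctan(64.0/28.5) = 1.15 rad.
Time lag = φ / ω = 1.15 / 1.99×10^-7 = 5.78×10^6 s = 66.9 days.

66.9 days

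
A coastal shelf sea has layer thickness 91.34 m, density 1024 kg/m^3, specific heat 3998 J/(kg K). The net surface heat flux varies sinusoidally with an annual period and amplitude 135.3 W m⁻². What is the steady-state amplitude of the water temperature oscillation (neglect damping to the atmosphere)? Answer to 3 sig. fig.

Areal heat capacity C = ρ c_p D = 1024 × 3998 × 91.34 = 3.74×10^8 J/(m^2 K).
Angular frequency ω = 2π / T = 2π / 3.15×10^7 s = 1.99×10^-7 s⁻¹.
Cω = 3.74×10^8 × 1.99×10^-7 = 74.5 W/(m²·K).
Amplitude A = F₀ / (Cω) = 135.3 / 74.5 = 1.82 K.

1.82 K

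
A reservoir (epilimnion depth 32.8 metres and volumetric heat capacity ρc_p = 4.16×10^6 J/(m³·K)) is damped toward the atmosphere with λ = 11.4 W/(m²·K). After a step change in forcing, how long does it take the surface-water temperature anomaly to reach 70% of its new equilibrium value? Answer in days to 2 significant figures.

Areal heat capacity C = ρc_p × D = 4.16×10^6 × 32.8 = 1.36×10^8 J/(m²·K).
τ = C / λ = 1.36×10^8 / 11.4 = 1.20×10^7 s.
Fraction reached: 1 − e^(−t/τ) = 0.70 ⇒ t = −τ ln(1 − 0.70) = τ × 1.20.
t = 1.44×10^7 s = 167 days.

170 days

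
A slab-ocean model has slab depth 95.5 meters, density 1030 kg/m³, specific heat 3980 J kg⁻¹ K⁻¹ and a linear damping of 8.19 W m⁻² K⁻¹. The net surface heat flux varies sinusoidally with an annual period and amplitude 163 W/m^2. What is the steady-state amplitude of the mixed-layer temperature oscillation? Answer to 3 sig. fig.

Areal heat capacity C = ρ c_p D = 1030 × 3980 × 95.5 = 3.91×10^8 J/(m²·K).
Angular frequency ω = 2π / T = 2π / 3.15×10^7 s = 1.99×10^-7 s⁻¹.
√((Cω)² + λ²) = √((78.0)² + 8.19²) = 78.4 W/(m²·K).
Amplitude A = F₀ / √((Cω)²+λ²) = 163 / 78.4 = 2.08 K.

2.08 K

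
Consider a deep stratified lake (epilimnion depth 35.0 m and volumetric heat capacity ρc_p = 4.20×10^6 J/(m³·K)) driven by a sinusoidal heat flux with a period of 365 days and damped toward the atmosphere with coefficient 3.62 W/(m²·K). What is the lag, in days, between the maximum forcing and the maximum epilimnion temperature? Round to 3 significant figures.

84.1 days

Areal heat capacity C = ρc_p × D = 4.20×10^6 × 35.0 = 1.47×10^8 J/(m²·K).
ω = 2π / 3.15×10^7 s = 1.99×10^-7 s⁻¹.
Phase lag φ = arctan(Cω/λ) = arctan(29.3/3.62) = 1.45 rad.
Time lag = φ / ω = 1.45 / 1.99×10^-7 = 7.27×10^6 s = 84.1 days.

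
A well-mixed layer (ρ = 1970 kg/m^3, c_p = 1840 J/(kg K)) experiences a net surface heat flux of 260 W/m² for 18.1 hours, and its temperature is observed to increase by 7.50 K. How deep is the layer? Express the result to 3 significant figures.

0.623 m

Heat input Q = F Δt = 260 × 65200 s = 1.69×10^7 J/m².
Required areal heat capacity C = Q / ΔT = 2.26×10^6 J/(m²·K).
Depth D = C / (ρ c_p) = 2.26×10^6 / (1970 × 1840) = 0.623 m.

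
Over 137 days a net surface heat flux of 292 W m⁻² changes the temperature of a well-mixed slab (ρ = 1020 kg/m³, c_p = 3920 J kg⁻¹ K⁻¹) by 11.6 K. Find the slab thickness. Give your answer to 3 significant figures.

74.5 m

Heat input Q = F Δt = 292 × 1.18×10^7 s = 3.46×10^9 J/m².
Required areal heat capacity C = Q / ΔT = 2.98×10^8 J/(m²·K).
Depth D = C / (ρ c_p) = 2.98×10^8 / (1020 × 3920) = 74.5 m.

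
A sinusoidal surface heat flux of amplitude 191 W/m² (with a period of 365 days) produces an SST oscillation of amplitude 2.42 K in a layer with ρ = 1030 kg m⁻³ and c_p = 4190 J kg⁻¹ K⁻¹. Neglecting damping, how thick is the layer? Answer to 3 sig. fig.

ω = 2π / 3.15×10^7 s = 1.99×10^-7 s⁻¹.
Required C = F₀ / (A ω) = 191 / (2.42 × 1.99×10^-7) = 3.96×10^8 J/(m²·K).
D = C / (ρ c_p) = 3.96×10^8 / (1030 × 4190) = 91.8 m.

91.8 m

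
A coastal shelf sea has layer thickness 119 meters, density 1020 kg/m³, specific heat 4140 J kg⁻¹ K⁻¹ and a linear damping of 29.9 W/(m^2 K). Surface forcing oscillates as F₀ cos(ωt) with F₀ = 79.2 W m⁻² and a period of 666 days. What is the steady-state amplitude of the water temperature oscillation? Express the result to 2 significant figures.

Areal heat capacity C = ρ c_p D = 1020 × 4140 × 119 = 5.03×10^8 J/(m²·K).
Angular frequency ω = 2π / T = 2π / 5.75×10^7 s = 1.09×10^-7 s⁻¹.
√((Cω)² + λ²) = √((54.9)² + 29.9²) = 62.5 W/(m²·K).
Amplitude A = F₀ / √((Cω)²+λ²) = 79.2 / 62.5 = 1.27 K.

1.3 K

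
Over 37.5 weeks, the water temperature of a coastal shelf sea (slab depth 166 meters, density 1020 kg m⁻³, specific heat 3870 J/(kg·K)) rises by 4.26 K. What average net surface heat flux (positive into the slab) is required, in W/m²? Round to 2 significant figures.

120

Areal heat capacity C = ρ c_p D = 1020 × 3870 × 166 = 6.55×10^8 J/(m^2 K).
Required heat per unit area: Q = C ΔT = 6.55×10^8 × 4.26 = 2.79×10^9 J/m².
Flux F = Q / Δt = 2.79×10^9 / 2.27×10^7 s = 123 W/m².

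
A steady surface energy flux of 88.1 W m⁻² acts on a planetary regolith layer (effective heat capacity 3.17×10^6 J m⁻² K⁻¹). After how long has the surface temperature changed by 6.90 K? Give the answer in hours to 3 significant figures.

Areal heat capacity C = 3.17×10^6 J m⁻² K⁻¹ (given).
Time required: Δt = C ΔT / F = 3.17×10^6 × 6.90 / 88.1 = 2.48×10^5 s.
In hours: 2.48×10^5 s / (3600 s/hour) = 69.0 hours.

69.0 hours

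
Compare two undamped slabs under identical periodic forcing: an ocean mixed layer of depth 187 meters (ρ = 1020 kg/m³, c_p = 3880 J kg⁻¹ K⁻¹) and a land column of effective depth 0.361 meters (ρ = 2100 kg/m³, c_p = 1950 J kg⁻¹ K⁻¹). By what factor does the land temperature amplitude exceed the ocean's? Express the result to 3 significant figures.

501

C_ocean = 1020 × 3880 × 187 = 7.40×10^8 J/(m²·K).
C_land = 2100 × 1950 × 0.361 = 1.48×10^6 J/(m²·K).
Undamped amplitude ∝ 1/C, so A_land/A_ocean = C_ocean/C_land = 501.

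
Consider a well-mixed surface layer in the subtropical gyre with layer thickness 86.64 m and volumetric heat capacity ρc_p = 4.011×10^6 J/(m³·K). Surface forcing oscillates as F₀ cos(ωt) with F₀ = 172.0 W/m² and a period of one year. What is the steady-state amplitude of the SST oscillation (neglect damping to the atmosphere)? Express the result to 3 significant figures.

Areal heat capacity C = ρc_p × D = 4.011×10^6 × 86.64 = 3.48×10^8 J/(m²·K).
Angular frequency ω = 2π / T = 2π / 3.15×10^7 s = 1.99×10^-7 s⁻¹.
Cω = 3.48×10^8 × 1.99×10^-7 = 69.2 W/(m²·K).
Amplitude A = F₀ / (Cω) = 172.0 / 69.2 = 2.48 K.

2.48 K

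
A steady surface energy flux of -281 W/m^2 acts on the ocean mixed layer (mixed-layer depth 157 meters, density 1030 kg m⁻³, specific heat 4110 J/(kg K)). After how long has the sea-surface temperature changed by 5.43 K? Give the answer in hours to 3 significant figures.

Areal heat capacity C = ρ c_p D = 1030 × 4110 × 157 = 6.65×10^8 J/(m²·K).
Time required: Δt = C ΔT / F = 6.65×10^8 × -5.43 / -281 = 1.28×10^7 s.
In hours: 1.28×10^7 s / (3600 s/hour) = 3570 hours.

3570 hours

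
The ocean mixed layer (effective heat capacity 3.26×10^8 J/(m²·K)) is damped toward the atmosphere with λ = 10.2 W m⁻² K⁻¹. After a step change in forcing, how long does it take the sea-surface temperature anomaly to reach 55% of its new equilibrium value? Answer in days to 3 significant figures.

295 days

Areal heat capacity C = 3.26×10^8 J/(m²·K) (given).
τ = C / λ = 3.26×10^8 / 10.2 = 3.20×10^7 s.
Fraction reached: 1 − e^(−t/τ) = 0.55 ⇒ t = −τ ln(1 − 0.55) = τ × 0.799.
t = 2.55×10^7 s = 295 days.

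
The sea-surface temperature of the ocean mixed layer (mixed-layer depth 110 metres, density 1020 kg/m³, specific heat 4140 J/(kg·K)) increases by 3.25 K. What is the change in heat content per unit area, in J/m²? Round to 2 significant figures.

Areal heat capacity C = ρ c_p D = 1020 × 4140 × 110 = 4.65×10^8 J/(m^2 K).
ΔQ = C ΔT = 4.65×10^8 × 3.25 = 1.51×10^9 J/m².

1.5×10^9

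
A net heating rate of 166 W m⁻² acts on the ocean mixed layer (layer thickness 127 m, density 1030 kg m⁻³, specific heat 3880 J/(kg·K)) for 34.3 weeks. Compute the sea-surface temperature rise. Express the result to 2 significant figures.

6.8 K

Areal heat capacity C = ρ c_p D = 1030 × 3880 × 127 = 5.08×10^8 J/(m^2 K).
Net heat input Q = F Δt = 166 × (34.3 weeks × 6.048×10^5 s/week) = 3.44×10^9 J/m².
ΔT = Q / C = 3.44×10^9 / 5.08×10^8 = 6.78 K.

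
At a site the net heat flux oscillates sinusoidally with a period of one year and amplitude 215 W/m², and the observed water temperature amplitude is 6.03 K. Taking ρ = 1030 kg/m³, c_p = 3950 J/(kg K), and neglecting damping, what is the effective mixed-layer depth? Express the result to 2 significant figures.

44 m

ω = 2π / 3.15×10^7 s = 1.99×10^-7 s⁻¹.
Required C = F₀ / (A ω) = 215 / (6.03 × 1.99×10^-7) = 1.79×10^8 J/(m²·K).
D = C / (ρ c_p) = 1.79×10^8 / (1030 × 3950) = 44.0 m.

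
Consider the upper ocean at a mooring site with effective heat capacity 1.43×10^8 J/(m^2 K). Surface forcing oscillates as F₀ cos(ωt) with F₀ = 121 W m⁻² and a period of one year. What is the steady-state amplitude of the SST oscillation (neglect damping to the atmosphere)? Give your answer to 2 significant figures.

Areal heat capacity C = 1.43×10^8 J/(m^2 K) (given).
Angular frequency ω = 2π / T = 2π / 3.15×10^7 s = 1.99×10^-7 s⁻¹.
Cω = 1.43×10^8 × 1.99×10^-7 = 28.5 W/(m²·K).
Amplitude A = F₀ / (Cω) = 121 / 28.5 = 4.25 K.

4.2 K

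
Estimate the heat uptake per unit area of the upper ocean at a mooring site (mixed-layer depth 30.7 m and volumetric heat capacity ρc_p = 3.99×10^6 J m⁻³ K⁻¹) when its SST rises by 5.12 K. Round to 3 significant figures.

Areal heat capacity C = ρc_p × D = 3.99×10^6 × 30.7 = 1.22×10^8 J/(m²·K).
ΔQ = C ΔT = 1.22×10^8 × 5.12 = 6.27×10^8 J/m².

6.27×10^8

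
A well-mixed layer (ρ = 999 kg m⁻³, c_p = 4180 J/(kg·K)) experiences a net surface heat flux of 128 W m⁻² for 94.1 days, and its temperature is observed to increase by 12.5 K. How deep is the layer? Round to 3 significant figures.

19.9 m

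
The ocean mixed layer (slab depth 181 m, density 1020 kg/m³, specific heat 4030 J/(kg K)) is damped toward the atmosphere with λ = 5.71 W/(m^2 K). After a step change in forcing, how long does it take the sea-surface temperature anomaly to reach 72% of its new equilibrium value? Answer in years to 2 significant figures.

5.3 years

Areal heat capacity C = ρ c_p D = 1020 × 4030 × 181 = 7.44×10^8 J/(m²·K).
τ = C / λ = 7.44×10^8 / 5.71 = 1.30×10^8 s.
Fraction reached: 1 − e^(−t/τ) = 0.72 ⇒ t = −τ ln(1 − 0.72) = τ × 1.27.
t = 1.66×10^8 s = 5.26 years.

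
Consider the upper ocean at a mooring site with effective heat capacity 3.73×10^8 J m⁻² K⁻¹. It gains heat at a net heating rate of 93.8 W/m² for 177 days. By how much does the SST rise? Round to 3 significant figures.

3.85 K

Areal heat capacity C = 3.73×10^8 J m⁻² K⁻¹ (given).
Net heat input Q = F Δt = 93.8 × (177 days × 86400 s/day) = 1.43×10^9 J/m².
ΔT = Q / C = 1.43×10^9 / 3.73×10^8 = 3.85 K.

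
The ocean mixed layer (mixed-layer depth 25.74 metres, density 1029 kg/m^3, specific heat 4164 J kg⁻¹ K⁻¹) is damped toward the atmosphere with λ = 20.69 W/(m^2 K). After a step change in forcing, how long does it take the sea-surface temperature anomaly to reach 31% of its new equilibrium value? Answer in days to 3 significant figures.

Areal heat capacity C = ρ c_p D = 1029 × 4164 × 25.74 = 1.10×10^8 J/(m²·K).
τ = C / λ = 1.10×10^8 / 20.69 = 5.33×10^6 s.
Fraction reached: 1 − e^(−t/τ) = 0.31 ⇒ t = −τ ln(1 − 0.31) = τ × 0.371.
t = 1.98×10^6 s = 22.9 days.

22.9 days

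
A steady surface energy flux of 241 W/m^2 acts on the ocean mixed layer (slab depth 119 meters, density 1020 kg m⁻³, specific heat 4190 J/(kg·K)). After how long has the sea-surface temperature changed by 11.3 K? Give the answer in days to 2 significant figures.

280 days

Areal heat capacity C = ρ c_p D = 1020 × 4190 × 119 = 5.09×10^8 J/(m²·K).
Time required: Δt = C ΔT / F = 5.09×10^8 × 11.3 / 241 = 2.38×10^7 s.
In days: 2.38×10^7 s / (86400 s/day) = 276 days.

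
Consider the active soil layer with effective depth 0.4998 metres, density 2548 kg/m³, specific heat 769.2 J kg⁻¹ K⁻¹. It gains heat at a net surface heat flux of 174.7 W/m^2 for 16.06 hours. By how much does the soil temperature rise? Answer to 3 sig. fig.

10.3 K

Areal heat capacity C = ρ c_p D = 2548 × 769.2 × 0.4998 = 9.80×10^5 J/(m^2 K).
Net heat input Q = F Δt = 174.7 × (16.06 hours × 3600 s/hour) = 1.01×10^7 J/m².
ΔT = Q / C = 1.01×10^7 / 9.80×10^5 = 10.3 K.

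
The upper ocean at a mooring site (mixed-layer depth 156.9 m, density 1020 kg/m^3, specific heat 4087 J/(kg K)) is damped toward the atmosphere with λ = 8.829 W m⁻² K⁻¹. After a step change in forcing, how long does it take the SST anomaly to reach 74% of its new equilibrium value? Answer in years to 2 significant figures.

Areal heat capacity C = ρ c_p D = 1020 × 4087 × 156.9 = 6.54×10^8 J/(m²·K).
τ = C / λ = 6.54×10^8 / 8.829 = 7.41×10^7 s.
Fraction reached: 1 − e^(−t/τ) = 0.74 ⇒ t = −τ ln(1 − 0.74) = τ × 1.35.
t = 9.98×10^7 s = 3.16 years.

3.2 years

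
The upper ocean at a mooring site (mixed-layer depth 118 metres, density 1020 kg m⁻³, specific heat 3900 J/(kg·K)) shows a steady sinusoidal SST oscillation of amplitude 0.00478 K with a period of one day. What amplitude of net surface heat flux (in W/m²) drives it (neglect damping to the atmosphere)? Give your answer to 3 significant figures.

Areal heat capacity C = ρ c_p D = 1020 × 3900 × 118 = 4.69×10^8 J/(m^2 K).
ω = 2π / 86400 s = 7.27×10^-5 s⁻¹.
Cω = 4.69×10^8 × 7.27×10^-5 = 34100 W/(m²·K).
F₀ = A × Cω = 0.00478 × 34100 = 163 W/m².

163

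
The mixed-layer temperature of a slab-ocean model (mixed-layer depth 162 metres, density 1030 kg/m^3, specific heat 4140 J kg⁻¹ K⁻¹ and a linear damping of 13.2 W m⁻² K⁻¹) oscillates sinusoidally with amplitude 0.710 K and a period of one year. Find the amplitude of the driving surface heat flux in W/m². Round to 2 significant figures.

98

Areal heat capacity C = ρ c_p D = 1030 × 4140 × 162 = 6.91×10^8 J/(m²·K).
ω = 2π / 3.15×10^7 s = 1.99×10^-7 s⁻¹.
√((Cω)² + λ²) = √((138)² + 13.2²) = 138 W/(m²·K).
F₀ = A × √((Cω)²+λ²) = 0.710 × 138 = 98.2 W/m².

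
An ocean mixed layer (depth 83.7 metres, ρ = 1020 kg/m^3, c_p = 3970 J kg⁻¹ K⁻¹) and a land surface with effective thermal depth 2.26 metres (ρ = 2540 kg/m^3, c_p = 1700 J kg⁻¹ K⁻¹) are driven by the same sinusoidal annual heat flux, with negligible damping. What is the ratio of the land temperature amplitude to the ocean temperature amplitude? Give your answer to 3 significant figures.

34.7

C_ocean = 1020 × 3970 × 83.7 = 3.39×10^8 J/(m²·K).
C_land = 2540 × 1700 × 2.26 = 9.76×10^6 J/(m²·K).
Undamped amplitude ∝ 1/C, so A_land/A_ocean = C_ocean/C_land = 34.7.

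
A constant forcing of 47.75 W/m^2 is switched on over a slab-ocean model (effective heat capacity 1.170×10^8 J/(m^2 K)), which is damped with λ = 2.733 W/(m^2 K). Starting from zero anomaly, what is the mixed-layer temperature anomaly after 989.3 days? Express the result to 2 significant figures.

Areal heat capacity C = 1.170×10^8 J/(m^2 K) (given).
τ = C / λ = 1.17×10^8 / 2.733 = 4.28×10^7 s.
Equilibrium anomaly ΔT_eq = F / λ = 47.75 / 2.733 = 17.5 K.
t = 989.3 days = 8.55×10^7 s, so t/τ = 2.00.
ΔT(t) = ΔT_eq (1 − e^(−t/τ)) = 17.5 × (1 − e^−2.00) = 15.1 K.

15 K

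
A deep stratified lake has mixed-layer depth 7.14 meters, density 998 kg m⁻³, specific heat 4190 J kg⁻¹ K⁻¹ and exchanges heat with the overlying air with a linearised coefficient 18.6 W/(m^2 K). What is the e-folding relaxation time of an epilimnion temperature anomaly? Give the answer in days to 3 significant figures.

Areal heat capacity C = ρ c_p D = 998 × 4190 × 7.14 = 2.99×10^7 J/(m^2 K).
Relaxation time τ = C / λ = 2.99×10^7 / 18.6 = 1.61×10^6 s.
In days: 1.61×10^6 s / (86400 s/day) = 18.6 days.

18.6 days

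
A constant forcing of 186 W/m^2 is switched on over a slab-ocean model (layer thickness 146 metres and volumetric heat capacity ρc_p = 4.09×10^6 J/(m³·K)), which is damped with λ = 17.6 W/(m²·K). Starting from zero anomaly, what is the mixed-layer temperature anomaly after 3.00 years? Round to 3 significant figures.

9.92 K

Areal heat capacity C = ρc_p × D = 4.09×10^6 × 146 = 5.97×10^8 J/(m²·K).
τ = C / λ = 5.97×10^8 / 17.6 = 3.39×10^7 s.
Equilibrium anomaly ΔT_eq = F / λ = 186 / 17.6 = 10.6 K.
t = 3.00 years = 9.47×10^7 s, so t/τ = 2.79.
ΔT(t) = ΔT_eq (1 − e^(−t/τ)) = 10.6 × (1 − e^−2.79) = 9.92 K.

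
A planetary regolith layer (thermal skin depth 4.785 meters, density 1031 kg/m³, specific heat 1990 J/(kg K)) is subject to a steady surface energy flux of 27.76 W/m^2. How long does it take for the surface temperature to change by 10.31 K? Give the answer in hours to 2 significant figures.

Areal heat capacity C = ρ c_p D = 1031 × 1990 × 4.785 = 9.82×10^6 J/(m^2 K).
Time required: Δt = C ΔT / F = 9.82×10^6 × 10.31 / 27.76 = 3.65×10^6 s.
In hours: 3.65×10^6 s / (3600 s/hour) = 1010 hours.

1000 hours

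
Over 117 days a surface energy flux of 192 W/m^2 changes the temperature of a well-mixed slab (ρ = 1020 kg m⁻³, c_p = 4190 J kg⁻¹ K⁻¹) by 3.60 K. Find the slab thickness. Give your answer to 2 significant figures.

130 m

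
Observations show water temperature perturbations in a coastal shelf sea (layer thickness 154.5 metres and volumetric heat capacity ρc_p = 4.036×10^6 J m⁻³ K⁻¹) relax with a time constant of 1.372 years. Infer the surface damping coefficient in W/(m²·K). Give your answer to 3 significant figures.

14.4

Areal heat capacity C = ρc_p × D = 4.036×10^6 × 154.5 = 6.24×10^8 J m⁻² K⁻¹.
τ = 1.372 years = 4.33×10^7 s.
λ = C / τ = 6.24×10^8 / 4.33×10^7 = 14.4 W/(m²·K).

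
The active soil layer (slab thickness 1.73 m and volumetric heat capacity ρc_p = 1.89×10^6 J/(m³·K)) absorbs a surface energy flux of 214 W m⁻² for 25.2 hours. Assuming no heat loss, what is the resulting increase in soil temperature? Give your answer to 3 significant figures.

5.94 K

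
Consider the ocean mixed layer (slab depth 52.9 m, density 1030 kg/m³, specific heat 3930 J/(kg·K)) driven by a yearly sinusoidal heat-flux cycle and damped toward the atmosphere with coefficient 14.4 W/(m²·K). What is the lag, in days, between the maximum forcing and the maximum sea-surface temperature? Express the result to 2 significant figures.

Areal heat capacity C = ρ c_p D = 1030 × 3930 × 52.9 = 2.14×10^8 J/(m^2 K).
ω = 2π / 3.15×10^7 s = 1.99×10^-7 s⁻¹.
Phase lag φ = arctan(Cω/λ) = arctan(42.7/14.4) = 1.25 rad.
Time lag = φ / ω = 1.25 / 1.99×10^-7 = 6.25×10^6 s = 72.3 days.

72 days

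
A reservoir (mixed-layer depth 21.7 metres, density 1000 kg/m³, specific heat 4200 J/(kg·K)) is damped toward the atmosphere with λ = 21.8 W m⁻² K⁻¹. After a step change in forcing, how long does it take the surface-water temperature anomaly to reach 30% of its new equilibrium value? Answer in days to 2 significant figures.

Areal heat capacity C = ρ c_p D = 1000 × 4200 × 21.7 = 9.11×10^7 J/(m^2 K).
τ = C / λ = 9.11×10^7 / 21.8 = 4.18×10^6 s.
Fraction reached: 1 − e^(−t/τ) = 0.30 ⇒ t = −τ ln(1 − 0.30) = τ × 0.357.
t = 1.49×10^6 s = 17.3 days.

17 days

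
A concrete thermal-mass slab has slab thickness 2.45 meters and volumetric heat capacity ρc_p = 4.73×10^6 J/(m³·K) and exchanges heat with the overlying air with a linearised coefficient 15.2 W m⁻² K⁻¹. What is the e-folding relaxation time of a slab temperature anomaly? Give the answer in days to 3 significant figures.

Areal heat capacity C = ρc_p × D = 4.73×10^6 × 2.45 = 1.16×10^7 J/(m²·K).
Relaxation time τ = C / λ = 1.16×10^7 / 15.2 = 7.62×10^5 s.
In days: 7.62×10^5 s / (86400 s/day) = 8.82 days.

8.82 days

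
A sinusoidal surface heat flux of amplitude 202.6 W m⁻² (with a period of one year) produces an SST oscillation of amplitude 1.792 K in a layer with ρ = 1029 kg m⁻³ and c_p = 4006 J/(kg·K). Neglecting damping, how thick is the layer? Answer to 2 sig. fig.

ω = 2π / 3.15×10^7 s = 1.99×10^-7 s⁻¹.
Required C = F₀ / (A ω) = 202.6 / (1.792 × 1.99×10^-7) = 5.67×10^8 J/(m²·K).
D = C / (ρ c_p) = 5.67×10^8 / (1029 × 4006) = 138 m.

140 m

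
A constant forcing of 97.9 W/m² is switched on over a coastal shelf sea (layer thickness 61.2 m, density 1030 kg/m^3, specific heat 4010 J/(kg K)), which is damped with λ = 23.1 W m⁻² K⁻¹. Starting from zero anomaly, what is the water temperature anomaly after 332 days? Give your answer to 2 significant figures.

3.9 K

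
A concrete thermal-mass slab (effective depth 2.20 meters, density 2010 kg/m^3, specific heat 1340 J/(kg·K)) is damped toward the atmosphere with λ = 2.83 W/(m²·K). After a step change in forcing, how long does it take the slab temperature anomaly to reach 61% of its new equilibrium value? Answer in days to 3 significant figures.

Areal heat capacity C = ρ c_p D = 2010 × 1340 × 2.20 = 5.93×10^6 J/(m²·K).
τ = C / λ = 5.93×10^6 / 2.83 = 2.09×10^6 s.
Fraction reached: 1 − e^(−t/τ) = 0.61 ⇒ t = −τ ln(1 − 0.61) = τ × 0.942.
t = 1.97×10^6 s = 22.8 days.

22.8 days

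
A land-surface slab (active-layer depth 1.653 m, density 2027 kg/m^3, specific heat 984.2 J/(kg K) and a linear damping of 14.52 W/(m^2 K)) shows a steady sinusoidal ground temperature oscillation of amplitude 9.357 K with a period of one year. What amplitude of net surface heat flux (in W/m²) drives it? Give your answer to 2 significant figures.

Areal heat capacity C = ρ c_p D = 2027 × 984.2 × 1.653 = 3.30×10^6 J/(m^2 K).
ω = 2π / 3.15×10^7 s = 1.99×10^-7 s⁻¹.
√((Cω)² + λ²) = √((0.657)² + 14.52²) = 14.5 W/(m²·K).
F₀ = A × √((Cω)²+λ²) = 9.357 × 14.5 = 136 W/m².

140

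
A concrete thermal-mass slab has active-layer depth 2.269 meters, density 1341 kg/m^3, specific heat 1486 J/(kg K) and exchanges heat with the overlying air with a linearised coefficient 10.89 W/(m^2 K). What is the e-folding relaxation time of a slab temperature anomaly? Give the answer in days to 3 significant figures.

4.81 days

Areal heat capacity C = ρ c_p D = 1341 × 1486 × 2.269 = 4.52×10^6 J/(m^2 K).
Relaxation time τ = C / λ = 4.52×10^6 / 10.89 = 4.15×10^5 s.
In days: 4.15×10^5 s / (86400 s/day) = 4.81 days.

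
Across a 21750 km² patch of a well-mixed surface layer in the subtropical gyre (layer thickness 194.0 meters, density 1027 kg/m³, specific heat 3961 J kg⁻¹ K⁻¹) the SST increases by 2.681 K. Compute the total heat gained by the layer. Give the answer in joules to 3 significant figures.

4.60×10^19 J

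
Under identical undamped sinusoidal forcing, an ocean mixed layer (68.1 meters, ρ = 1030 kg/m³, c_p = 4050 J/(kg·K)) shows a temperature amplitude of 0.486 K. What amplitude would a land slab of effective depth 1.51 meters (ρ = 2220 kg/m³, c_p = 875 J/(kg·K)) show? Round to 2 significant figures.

47 K

C_ocean = 2.84×10^8 J/(m²·K); C_land = 2.93×10^6 J/(m²·K).
A ∝ 1/C ⇒ A_land = A_ocean × C_ocean/C_land = 0.486 × 96.9 = 47.1 K.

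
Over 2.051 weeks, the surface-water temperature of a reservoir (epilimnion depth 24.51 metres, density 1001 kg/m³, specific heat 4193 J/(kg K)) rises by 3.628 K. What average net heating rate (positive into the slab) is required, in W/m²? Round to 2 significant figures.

300

Areal heat capacity C = ρ c_p D = 1001 × 4193 × 24.51 = 1.03×10^8 J/(m^2 K).
Required heat per unit area: Q = C ΔT = 1.03×10^8 × 3.628 = 3.73×10^8 J/m².
Flux F = Q / Δt = 3.73×10^8 / 1.24×10^6 s = 301 W/m².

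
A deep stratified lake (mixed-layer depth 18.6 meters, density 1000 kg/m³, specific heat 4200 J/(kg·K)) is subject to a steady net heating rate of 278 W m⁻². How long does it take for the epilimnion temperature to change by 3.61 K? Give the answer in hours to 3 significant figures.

282 hours

Areal heat capacity C = ρ c_p D = 1000 × 4200 × 18.6 = 7.81×10^7 J/(m^2 K).
Time required: Δt = C ΔT / F = 7.81×10^7 × 3.61 / 278 = 1.01×10^6 s.
In hours: 1.01×10^6 s / (3600 s/hour) = 282 hours.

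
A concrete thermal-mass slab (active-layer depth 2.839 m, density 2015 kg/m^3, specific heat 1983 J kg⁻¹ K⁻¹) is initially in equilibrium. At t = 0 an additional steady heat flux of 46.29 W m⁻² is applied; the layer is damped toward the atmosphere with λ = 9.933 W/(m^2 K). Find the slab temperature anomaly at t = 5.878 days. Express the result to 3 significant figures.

Areal heat capacity C = ρ c_p D = 2015 × 1983 × 2.839 = 1.13×10^7 J/(m²·K).
τ = C / λ = 1.13×10^7 / 9.933 = 1.14×10^6 s.
Equilibrium anomaly ΔT_eq = F / λ = 46.29 / 9.933 = 4.66 K.
t = 5.878 days = 5.08×10^5 s, so t/τ = 0.445.
ΔT(t) = ΔT_eq (1 − e^(−t/τ)) = 4.66 × (1 − e^−0.445) = 1.67 K.

1.67 K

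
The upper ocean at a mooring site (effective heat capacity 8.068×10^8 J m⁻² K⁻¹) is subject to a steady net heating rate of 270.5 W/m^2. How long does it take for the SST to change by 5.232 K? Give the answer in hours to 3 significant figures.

Areal heat capacity C = 8.068×10^8 J m⁻² K⁻¹ (given).
Time required: Δt = C ΔT / F = 8.07×10^8 × 5.232 / 270.5 = 1.56×10^7 s.
In hours: 1.56×10^7 s / (3600 s/hour) = 4330 hours.

4330 hours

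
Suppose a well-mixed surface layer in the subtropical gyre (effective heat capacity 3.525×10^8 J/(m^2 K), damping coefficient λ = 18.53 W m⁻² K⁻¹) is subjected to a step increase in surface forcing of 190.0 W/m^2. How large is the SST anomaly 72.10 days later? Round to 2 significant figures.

Areal heat capacity C = 3.525×10^8 J/(m^2 K) (given).
τ = C / λ = 3.52×10^8 / 18.53 = 1.90×10^7 s.
Equilibrium anomaly ΔT_eq = F / λ = 190.0 / 18.53 = 10.3 K.
t = 72.10 days = 6.23×10^6 s, so t/τ = 0.327.
ΔT(t) = ΔT_eq (1 − e^(−t/τ)) = 10.3 × (1 − e^−0.327) = 2.86 K.

2.9 K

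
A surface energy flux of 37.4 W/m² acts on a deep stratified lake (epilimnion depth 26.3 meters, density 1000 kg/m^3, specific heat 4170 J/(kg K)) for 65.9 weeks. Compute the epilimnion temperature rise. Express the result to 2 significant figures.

14 K

Areal heat capacity C = ρ c_p D = 1000 × 4170 × 26.3 = 1.10×10^8 J m⁻² K⁻¹.
Net heat input Q = F Δt = 37.4 × (65.9 weeks × 6.048×10^5 s/week) = 1.49×10^9 J/m².
ΔT = Q / C = 1.49×10^9 / 1.10×10^8 = 13.6 K.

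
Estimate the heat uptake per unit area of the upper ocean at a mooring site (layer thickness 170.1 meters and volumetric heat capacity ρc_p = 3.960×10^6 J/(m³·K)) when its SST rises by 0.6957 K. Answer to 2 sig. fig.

4.7×10^8

Areal heat capacity C = ρc_p × D = 3.960×10^6 × 170.1 = 6.74×10^8 J m⁻² K⁻¹.
ΔQ = C ΔT = 6.74×10^8 × 0.6957 = 4.69×10^8 J/m².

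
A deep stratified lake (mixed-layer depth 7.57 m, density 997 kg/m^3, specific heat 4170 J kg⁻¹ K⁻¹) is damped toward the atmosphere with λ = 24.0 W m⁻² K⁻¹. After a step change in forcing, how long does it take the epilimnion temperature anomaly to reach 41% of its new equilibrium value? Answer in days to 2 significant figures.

Areal heat capacity C = ρ c_p D = 997 × 4170 × 7.57 = 3.15×10^7 J/(m^2 K).
τ = C / λ = 3.15×10^7 / 24.0 = 1.31×10^6 s.
Fraction reached: 1 − e^(−t/τ) = 0.41 ⇒ t = −τ ln(1 − 0.41) = τ × 0.528.
t = 6.92×10^5 s = 8.01 days.

8.0 days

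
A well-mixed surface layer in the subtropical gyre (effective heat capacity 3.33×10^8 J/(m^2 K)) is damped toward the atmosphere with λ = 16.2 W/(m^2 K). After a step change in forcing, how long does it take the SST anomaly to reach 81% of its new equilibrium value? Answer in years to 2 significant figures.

1.1 years

Areal heat capacity C = 3.33×10^8 J/(m^2 K) (given).
τ = C / λ = 3.33×10^8 / 16.2 = 2.06×10^7 s.
Fraction reached: 1 − e^(−t/τ) = 0.81 ⇒ t = −τ ln(1 − 0.81) = τ × 1.66.
t = 3.41×10^7 s = 1.08 years.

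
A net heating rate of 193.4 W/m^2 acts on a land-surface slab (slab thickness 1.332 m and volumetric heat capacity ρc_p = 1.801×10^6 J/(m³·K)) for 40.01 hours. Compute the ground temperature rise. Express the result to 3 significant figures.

Areal heat capacity C = ρc_p × D = 1.801×10^6 × 1.332 = 2.40×10^6 J/(m²·K).
Net heat input Q = F Δt = 193.4 × (40.01 hours × 3600 s/hour) = 2.79×10^7 J/m².
ΔT = Q / C = 2.79×10^7 / 2.40×10^6 = 11.6 K.

11.6 K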